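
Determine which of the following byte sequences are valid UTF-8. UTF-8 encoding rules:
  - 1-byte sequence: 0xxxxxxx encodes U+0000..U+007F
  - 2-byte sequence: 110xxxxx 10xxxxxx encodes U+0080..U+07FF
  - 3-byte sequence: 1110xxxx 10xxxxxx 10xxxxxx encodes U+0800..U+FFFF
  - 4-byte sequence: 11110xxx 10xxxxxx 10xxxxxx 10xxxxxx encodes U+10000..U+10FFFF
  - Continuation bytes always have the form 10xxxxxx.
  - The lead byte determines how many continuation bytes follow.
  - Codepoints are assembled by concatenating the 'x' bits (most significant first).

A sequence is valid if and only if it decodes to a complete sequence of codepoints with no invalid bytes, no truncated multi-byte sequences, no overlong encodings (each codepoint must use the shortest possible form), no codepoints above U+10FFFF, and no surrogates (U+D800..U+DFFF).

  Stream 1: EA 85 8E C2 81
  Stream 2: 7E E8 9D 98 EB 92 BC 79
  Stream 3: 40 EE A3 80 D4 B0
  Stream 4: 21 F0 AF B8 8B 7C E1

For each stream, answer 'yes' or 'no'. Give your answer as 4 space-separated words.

Answer: yes yes yes no

Derivation:
Stream 1: decodes cleanly. VALID
Stream 2: decodes cleanly. VALID
Stream 3: decodes cleanly. VALID
Stream 4: error at byte offset 7. INVALID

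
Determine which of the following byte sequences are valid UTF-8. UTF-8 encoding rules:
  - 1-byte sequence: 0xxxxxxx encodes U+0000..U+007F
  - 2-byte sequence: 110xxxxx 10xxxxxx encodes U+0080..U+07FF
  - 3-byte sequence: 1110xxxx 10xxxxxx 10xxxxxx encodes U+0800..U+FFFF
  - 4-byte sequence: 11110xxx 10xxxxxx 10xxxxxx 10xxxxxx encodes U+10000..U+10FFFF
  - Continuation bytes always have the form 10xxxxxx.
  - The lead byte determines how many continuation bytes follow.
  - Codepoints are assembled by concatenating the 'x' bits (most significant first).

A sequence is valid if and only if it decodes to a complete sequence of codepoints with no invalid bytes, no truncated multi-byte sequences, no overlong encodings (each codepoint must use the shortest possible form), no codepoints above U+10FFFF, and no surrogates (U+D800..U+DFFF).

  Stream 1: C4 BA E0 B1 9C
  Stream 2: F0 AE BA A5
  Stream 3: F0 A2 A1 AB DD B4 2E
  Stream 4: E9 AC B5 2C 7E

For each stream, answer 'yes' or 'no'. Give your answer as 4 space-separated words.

Stream 1: decodes cleanly. VALID
Stream 2: decodes cleanly. VALID
Stream 3: decodes cleanly. VALID
Stream 4: decodes cleanly. VALID

Answer: yes yes yes yes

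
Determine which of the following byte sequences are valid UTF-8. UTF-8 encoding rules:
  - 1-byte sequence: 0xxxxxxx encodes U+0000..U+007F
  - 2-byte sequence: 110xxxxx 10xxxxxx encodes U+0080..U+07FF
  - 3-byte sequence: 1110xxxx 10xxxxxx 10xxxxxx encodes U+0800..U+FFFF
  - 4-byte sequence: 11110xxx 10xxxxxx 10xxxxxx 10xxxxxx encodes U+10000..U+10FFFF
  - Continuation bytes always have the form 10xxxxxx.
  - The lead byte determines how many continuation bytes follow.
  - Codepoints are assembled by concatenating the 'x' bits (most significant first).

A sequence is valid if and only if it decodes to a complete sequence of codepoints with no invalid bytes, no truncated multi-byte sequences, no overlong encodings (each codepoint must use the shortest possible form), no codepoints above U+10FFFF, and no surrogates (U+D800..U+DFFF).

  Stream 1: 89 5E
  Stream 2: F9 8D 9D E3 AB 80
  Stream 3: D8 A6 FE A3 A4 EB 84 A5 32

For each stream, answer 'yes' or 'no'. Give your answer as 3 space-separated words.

Stream 1: error at byte offset 0. INVALID
Stream 2: error at byte offset 0. INVALID
Stream 3: error at byte offset 2. INVALID

Answer: no no no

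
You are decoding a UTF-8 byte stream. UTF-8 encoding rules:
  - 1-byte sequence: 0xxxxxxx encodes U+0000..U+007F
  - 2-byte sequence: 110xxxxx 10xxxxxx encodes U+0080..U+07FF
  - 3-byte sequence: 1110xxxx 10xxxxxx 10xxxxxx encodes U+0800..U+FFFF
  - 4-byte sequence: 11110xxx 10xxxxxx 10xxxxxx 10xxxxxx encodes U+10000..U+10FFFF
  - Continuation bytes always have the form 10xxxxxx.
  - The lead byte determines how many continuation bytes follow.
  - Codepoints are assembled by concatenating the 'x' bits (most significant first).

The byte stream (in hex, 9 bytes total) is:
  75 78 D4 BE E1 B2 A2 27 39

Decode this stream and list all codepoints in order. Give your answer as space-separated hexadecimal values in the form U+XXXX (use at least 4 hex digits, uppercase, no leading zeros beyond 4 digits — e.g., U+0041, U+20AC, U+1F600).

Answer: U+0075 U+0078 U+053E U+1CA2 U+0027 U+0039

Derivation:
Byte[0]=75: 1-byte ASCII. cp=U+0075
Byte[1]=78: 1-byte ASCII. cp=U+0078
Byte[2]=D4: 2-byte lead, need 1 cont bytes. acc=0x14
Byte[3]=BE: continuation. acc=(acc<<6)|0x3E=0x53E
Completed: cp=U+053E (starts at byte 2)
Byte[4]=E1: 3-byte lead, need 2 cont bytes. acc=0x1
Byte[5]=B2: continuation. acc=(acc<<6)|0x32=0x72
Byte[6]=A2: continuation. acc=(acc<<6)|0x22=0x1CA2
Completed: cp=U+1CA2 (starts at byte 4)
Byte[7]=27: 1-byte ASCII. cp=U+0027
Byte[8]=39: 1-byte ASCII. cp=U+0039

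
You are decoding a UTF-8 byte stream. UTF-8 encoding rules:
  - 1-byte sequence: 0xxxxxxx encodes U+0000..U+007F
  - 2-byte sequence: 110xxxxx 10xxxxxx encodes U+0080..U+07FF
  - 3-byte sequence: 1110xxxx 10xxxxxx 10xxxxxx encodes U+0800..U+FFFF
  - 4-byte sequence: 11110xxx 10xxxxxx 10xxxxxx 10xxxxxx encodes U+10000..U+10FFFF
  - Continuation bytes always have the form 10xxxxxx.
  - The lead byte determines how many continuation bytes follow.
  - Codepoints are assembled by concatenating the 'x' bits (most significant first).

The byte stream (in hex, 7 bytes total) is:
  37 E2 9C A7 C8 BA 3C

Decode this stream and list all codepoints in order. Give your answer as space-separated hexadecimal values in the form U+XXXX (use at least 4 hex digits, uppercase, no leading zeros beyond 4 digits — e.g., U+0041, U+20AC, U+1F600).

Answer: U+0037 U+2727 U+023A U+003C

Derivation:
Byte[0]=37: 1-byte ASCII. cp=U+0037
Byte[1]=E2: 3-byte lead, need 2 cont bytes. acc=0x2
Byte[2]=9C: continuation. acc=(acc<<6)|0x1C=0x9C
Byte[3]=A7: continuation. acc=(acc<<6)|0x27=0x2727
Completed: cp=U+2727 (starts at byte 1)
Byte[4]=C8: 2-byte lead, need 1 cont bytes. acc=0x8
Byte[5]=BA: continuation. acc=(acc<<6)|0x3A=0x23A
Completed: cp=U+023A (starts at byte 4)
Byte[6]=3C: 1-byte ASCII. cp=U+003C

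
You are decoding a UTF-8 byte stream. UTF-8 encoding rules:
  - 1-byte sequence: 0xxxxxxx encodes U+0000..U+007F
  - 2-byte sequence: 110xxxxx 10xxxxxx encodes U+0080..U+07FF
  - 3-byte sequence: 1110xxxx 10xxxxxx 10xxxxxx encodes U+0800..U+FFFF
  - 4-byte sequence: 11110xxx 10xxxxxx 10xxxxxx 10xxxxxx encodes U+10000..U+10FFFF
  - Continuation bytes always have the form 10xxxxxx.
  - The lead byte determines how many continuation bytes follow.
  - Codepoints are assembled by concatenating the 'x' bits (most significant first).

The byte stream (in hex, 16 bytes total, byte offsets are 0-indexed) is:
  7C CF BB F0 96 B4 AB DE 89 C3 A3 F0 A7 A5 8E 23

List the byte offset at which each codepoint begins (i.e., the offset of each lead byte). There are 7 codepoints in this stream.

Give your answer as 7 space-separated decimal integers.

Answer: 0 1 3 7 9 11 15

Derivation:
Byte[0]=7C: 1-byte ASCII. cp=U+007C
Byte[1]=CF: 2-byte lead, need 1 cont bytes. acc=0xF
Byte[2]=BB: continuation. acc=(acc<<6)|0x3B=0x3FB
Completed: cp=U+03FB (starts at byte 1)
Byte[3]=F0: 4-byte lead, need 3 cont bytes. acc=0x0
Byte[4]=96: continuation. acc=(acc<<6)|0x16=0x16
Byte[5]=B4: continuation. acc=(acc<<6)|0x34=0x5B4
Byte[6]=AB: continuation. acc=(acc<<6)|0x2B=0x16D2B
Completed: cp=U+16D2B (starts at byte 3)
Byte[7]=DE: 2-byte lead, need 1 cont bytes. acc=0x1E
Byte[8]=89: continuation. acc=(acc<<6)|0x09=0x789
Completed: cp=U+0789 (starts at byte 7)
Byte[9]=C3: 2-byte lead, need 1 cont bytes. acc=0x3
Byte[10]=A3: continuation. acc=(acc<<6)|0x23=0xE3
Completed: cp=U+00E3 (starts at byte 9)
Byte[11]=F0: 4-byte lead, need 3 cont bytes. acc=0x0
Byte[12]=A7: continuation. acc=(acc<<6)|0x27=0x27
Byte[13]=A5: continuation. acc=(acc<<6)|0x25=0x9E5
Byte[14]=8E: continuation. acc=(acc<<6)|0x0E=0x2794E
Completed: cp=U+2794E (starts at byte 11)
Byte[15]=23: 1-byte ASCII. cp=U+0023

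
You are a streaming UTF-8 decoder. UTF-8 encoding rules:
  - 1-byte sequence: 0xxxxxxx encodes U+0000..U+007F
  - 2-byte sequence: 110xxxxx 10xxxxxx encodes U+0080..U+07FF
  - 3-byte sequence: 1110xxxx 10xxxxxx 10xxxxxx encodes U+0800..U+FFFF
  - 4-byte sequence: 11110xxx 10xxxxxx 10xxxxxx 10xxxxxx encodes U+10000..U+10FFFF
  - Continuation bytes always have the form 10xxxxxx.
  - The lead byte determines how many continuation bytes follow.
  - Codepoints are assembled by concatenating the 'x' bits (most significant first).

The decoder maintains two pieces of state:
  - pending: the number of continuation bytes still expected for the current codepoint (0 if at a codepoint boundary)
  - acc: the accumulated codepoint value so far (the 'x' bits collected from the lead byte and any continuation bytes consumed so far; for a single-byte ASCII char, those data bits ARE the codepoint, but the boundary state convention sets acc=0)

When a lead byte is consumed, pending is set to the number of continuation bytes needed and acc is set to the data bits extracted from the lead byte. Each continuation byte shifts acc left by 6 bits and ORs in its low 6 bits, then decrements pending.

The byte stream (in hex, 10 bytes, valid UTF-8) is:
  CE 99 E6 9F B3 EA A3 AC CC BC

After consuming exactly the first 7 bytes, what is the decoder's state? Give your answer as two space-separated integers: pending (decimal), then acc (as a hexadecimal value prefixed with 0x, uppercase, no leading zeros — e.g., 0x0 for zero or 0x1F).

Byte[0]=CE: 2-byte lead. pending=1, acc=0xE
Byte[1]=99: continuation. acc=(acc<<6)|0x19=0x399, pending=0
Byte[2]=E6: 3-byte lead. pending=2, acc=0x6
Byte[3]=9F: continuation. acc=(acc<<6)|0x1F=0x19F, pending=1
Byte[4]=B3: continuation. acc=(acc<<6)|0x33=0x67F3, pending=0
Byte[5]=EA: 3-byte lead. pending=2, acc=0xA
Byte[6]=A3: continuation. acc=(acc<<6)|0x23=0x2A3, pending=1

Answer: 1 0x2A3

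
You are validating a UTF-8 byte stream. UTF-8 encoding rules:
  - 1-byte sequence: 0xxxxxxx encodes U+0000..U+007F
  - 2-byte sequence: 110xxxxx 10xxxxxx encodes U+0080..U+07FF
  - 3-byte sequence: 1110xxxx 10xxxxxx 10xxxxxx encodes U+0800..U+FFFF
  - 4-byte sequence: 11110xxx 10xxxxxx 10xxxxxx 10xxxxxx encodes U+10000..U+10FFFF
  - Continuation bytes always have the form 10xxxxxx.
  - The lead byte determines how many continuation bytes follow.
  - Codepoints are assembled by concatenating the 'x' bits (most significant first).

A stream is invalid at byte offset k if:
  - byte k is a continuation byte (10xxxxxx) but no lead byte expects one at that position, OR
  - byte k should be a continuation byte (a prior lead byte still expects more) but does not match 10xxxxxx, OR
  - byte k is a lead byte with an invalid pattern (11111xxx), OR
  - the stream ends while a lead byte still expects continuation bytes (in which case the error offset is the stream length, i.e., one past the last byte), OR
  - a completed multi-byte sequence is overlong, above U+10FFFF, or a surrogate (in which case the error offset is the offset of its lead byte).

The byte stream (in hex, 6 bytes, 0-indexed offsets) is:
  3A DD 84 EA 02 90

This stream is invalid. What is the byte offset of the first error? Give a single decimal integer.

Byte[0]=3A: 1-byte ASCII. cp=U+003A
Byte[1]=DD: 2-byte lead, need 1 cont bytes. acc=0x1D
Byte[2]=84: continuation. acc=(acc<<6)|0x04=0x744
Completed: cp=U+0744 (starts at byte 1)
Byte[3]=EA: 3-byte lead, need 2 cont bytes. acc=0xA
Byte[4]=02: expected 10xxxxxx continuation. INVALID

Answer: 4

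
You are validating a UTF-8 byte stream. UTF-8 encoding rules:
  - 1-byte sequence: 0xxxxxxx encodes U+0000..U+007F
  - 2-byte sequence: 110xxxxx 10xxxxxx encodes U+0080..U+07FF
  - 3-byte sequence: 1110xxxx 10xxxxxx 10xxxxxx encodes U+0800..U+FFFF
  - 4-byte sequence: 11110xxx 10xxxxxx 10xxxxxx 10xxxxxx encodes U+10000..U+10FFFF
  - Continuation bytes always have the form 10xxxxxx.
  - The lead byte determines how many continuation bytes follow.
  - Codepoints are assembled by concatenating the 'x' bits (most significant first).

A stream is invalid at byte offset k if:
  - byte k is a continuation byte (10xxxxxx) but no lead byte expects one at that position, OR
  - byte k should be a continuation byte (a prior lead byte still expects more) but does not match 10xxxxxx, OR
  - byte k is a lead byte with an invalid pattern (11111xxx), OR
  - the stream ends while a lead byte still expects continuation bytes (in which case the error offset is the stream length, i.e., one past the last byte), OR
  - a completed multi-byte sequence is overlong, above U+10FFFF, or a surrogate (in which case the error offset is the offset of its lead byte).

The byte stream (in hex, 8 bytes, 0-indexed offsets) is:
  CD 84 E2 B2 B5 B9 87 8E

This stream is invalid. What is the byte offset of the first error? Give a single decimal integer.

Answer: 5

Derivation:
Byte[0]=CD: 2-byte lead, need 1 cont bytes. acc=0xD
Byte[1]=84: continuation. acc=(acc<<6)|0x04=0x344
Completed: cp=U+0344 (starts at byte 0)
Byte[2]=E2: 3-byte lead, need 2 cont bytes. acc=0x2
Byte[3]=B2: continuation. acc=(acc<<6)|0x32=0xB2
Byte[4]=B5: continuation. acc=(acc<<6)|0x35=0x2CB5
Completed: cp=U+2CB5 (starts at byte 2)
Byte[5]=B9: INVALID lead byte (not 0xxx/110x/1110/11110)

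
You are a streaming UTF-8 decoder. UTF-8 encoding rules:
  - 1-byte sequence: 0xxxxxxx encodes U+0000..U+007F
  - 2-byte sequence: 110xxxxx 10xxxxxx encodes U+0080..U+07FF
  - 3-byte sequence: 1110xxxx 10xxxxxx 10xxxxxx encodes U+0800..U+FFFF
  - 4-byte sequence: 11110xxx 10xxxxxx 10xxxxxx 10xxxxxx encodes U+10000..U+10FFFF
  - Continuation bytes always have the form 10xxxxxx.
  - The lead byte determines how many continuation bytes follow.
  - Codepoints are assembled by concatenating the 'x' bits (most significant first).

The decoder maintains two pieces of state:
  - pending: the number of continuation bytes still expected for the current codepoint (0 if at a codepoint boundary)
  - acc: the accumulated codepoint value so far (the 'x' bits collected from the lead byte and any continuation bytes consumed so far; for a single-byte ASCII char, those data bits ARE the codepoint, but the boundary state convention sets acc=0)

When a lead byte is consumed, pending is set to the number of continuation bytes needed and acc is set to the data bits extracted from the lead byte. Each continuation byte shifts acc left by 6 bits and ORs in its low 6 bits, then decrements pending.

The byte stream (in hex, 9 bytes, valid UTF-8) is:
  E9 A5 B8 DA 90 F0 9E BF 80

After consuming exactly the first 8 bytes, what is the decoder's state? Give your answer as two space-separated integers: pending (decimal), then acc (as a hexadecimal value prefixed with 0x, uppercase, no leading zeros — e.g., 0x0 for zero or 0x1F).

Byte[0]=E9: 3-byte lead. pending=2, acc=0x9
Byte[1]=A5: continuation. acc=(acc<<6)|0x25=0x265, pending=1
Byte[2]=B8: continuation. acc=(acc<<6)|0x38=0x9978, pending=0
Byte[3]=DA: 2-byte lead. pending=1, acc=0x1A
Byte[4]=90: continuation. acc=(acc<<6)|0x10=0x690, pending=0
Byte[5]=F0: 4-byte lead. pending=3, acc=0x0
Byte[6]=9E: continuation. acc=(acc<<6)|0x1E=0x1E, pending=2
Byte[7]=BF: continuation. acc=(acc<<6)|0x3F=0x7BF, pending=1

Answer: 1 0x7BF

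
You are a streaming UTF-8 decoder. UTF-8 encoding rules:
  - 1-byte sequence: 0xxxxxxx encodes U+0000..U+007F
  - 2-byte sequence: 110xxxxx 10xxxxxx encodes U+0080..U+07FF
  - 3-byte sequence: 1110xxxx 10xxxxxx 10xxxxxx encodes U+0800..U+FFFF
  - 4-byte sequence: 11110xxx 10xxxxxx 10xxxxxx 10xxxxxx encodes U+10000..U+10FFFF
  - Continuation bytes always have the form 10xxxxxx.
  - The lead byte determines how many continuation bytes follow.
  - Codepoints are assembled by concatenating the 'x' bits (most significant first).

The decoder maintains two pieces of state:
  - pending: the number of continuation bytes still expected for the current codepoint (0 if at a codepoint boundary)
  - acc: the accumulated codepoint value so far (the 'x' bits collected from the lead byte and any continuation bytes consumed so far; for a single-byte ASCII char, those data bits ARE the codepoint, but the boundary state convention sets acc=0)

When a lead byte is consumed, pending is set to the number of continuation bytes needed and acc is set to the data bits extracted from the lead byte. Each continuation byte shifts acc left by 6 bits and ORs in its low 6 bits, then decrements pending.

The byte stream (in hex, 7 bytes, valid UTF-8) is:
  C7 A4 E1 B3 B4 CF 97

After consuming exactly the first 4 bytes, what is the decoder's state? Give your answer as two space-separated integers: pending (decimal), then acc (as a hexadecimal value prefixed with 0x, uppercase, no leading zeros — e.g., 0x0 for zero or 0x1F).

Byte[0]=C7: 2-byte lead. pending=1, acc=0x7
Byte[1]=A4: continuation. acc=(acc<<6)|0x24=0x1E4, pending=0
Byte[2]=E1: 3-byte lead. pending=2, acc=0x1
Byte[3]=B3: continuation. acc=(acc<<6)|0x33=0x73, pending=1

Answer: 1 0x73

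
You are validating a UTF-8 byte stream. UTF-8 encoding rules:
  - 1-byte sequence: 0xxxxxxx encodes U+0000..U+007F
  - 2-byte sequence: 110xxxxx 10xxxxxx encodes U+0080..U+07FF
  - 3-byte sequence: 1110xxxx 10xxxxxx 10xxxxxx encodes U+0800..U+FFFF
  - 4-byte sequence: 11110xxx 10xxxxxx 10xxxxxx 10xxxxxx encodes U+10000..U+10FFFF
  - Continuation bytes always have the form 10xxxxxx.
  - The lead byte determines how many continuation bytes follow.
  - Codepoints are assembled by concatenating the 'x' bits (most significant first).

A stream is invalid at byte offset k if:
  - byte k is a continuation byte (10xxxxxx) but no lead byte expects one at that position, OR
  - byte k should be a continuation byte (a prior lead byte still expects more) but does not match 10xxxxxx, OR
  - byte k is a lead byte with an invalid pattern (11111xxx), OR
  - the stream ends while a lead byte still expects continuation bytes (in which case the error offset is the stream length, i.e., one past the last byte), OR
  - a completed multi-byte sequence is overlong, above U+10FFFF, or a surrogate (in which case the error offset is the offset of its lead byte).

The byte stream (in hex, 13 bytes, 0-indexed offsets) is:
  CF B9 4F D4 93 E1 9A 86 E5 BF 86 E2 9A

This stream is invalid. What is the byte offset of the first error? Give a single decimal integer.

Byte[0]=CF: 2-byte lead, need 1 cont bytes. acc=0xF
Byte[1]=B9: continuation. acc=(acc<<6)|0x39=0x3F9
Completed: cp=U+03F9 (starts at byte 0)
Byte[2]=4F: 1-byte ASCII. cp=U+004F
Byte[3]=D4: 2-byte lead, need 1 cont bytes. acc=0x14
Byte[4]=93: continuation. acc=(acc<<6)|0x13=0x513
Completed: cp=U+0513 (starts at byte 3)
Byte[5]=E1: 3-byte lead, need 2 cont bytes. acc=0x1
Byte[6]=9A: continuation. acc=(acc<<6)|0x1A=0x5A
Byte[7]=86: continuation. acc=(acc<<6)|0x06=0x1686
Completed: cp=U+1686 (starts at byte 5)
Byte[8]=E5: 3-byte lead, need 2 cont bytes. acc=0x5
Byte[9]=BF: continuation. acc=(acc<<6)|0x3F=0x17F
Byte[10]=86: continuation. acc=(acc<<6)|0x06=0x5FC6
Completed: cp=U+5FC6 (starts at byte 8)
Byte[11]=E2: 3-byte lead, need 2 cont bytes. acc=0x2
Byte[12]=9A: continuation. acc=(acc<<6)|0x1A=0x9A
Byte[13]: stream ended, expected continuation. INVALID

Answer: 13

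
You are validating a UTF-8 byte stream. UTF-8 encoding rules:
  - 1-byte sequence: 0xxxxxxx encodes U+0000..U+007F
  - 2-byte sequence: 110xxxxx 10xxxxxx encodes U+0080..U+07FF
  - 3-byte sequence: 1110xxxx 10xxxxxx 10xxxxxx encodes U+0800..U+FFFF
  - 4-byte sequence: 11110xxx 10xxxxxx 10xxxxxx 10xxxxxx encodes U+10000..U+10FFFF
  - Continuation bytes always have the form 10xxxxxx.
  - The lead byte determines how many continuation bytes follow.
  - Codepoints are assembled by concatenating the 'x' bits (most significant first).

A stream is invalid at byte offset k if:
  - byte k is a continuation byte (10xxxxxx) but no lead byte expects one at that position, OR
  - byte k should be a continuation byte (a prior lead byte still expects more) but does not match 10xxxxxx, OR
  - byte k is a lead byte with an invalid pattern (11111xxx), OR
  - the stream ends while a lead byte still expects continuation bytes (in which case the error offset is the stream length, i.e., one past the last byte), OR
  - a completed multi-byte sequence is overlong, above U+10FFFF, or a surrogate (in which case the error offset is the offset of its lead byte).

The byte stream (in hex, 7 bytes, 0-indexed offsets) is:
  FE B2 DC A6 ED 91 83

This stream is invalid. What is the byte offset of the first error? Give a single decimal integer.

Byte[0]=FE: INVALID lead byte (not 0xxx/110x/1110/11110)

Answer: 0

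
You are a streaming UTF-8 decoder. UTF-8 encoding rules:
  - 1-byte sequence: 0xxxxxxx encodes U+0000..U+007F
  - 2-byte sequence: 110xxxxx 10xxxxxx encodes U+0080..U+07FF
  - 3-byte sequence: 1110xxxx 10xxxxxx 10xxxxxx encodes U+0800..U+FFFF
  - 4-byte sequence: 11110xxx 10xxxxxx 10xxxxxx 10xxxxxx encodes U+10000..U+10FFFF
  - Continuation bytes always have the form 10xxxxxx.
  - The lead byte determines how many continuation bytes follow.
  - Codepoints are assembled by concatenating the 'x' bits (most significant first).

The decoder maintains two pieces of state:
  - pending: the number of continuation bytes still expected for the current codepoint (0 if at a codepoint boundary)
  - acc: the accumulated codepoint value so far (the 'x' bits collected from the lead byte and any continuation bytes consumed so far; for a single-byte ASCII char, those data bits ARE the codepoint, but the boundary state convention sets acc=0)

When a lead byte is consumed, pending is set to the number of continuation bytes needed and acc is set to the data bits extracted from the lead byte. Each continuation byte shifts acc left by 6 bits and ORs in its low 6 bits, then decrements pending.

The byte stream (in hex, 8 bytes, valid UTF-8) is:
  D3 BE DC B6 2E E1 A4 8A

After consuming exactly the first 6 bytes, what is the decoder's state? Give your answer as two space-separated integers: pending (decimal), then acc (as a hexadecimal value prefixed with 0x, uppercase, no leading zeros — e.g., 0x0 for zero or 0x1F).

Answer: 2 0x1

Derivation:
Byte[0]=D3: 2-byte lead. pending=1, acc=0x13
Byte[1]=BE: continuation. acc=(acc<<6)|0x3E=0x4FE, pending=0
Byte[2]=DC: 2-byte lead. pending=1, acc=0x1C
Byte[3]=B6: continuation. acc=(acc<<6)|0x36=0x736, pending=0
Byte[4]=2E: 1-byte. pending=0, acc=0x0
Byte[5]=E1: 3-byte lead. pending=2, acc=0x1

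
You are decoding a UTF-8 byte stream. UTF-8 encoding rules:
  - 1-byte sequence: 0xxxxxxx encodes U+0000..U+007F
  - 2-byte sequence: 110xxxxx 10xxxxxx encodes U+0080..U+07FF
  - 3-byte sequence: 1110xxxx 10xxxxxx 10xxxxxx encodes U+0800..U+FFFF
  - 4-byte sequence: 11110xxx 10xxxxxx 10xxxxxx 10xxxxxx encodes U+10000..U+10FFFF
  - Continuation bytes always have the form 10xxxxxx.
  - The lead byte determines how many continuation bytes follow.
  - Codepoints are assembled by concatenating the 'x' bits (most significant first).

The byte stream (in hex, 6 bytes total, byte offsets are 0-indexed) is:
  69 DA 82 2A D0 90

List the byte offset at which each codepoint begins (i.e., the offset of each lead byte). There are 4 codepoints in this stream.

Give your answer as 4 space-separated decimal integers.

Byte[0]=69: 1-byte ASCII. cp=U+0069
Byte[1]=DA: 2-byte lead, need 1 cont bytes. acc=0x1A
Byte[2]=82: continuation. acc=(acc<<6)|0x02=0x682
Completed: cp=U+0682 (starts at byte 1)
Byte[3]=2A: 1-byte ASCII. cp=U+002A
Byte[4]=D0: 2-byte lead, need 1 cont bytes. acc=0x10
Byte[5]=90: continuation. acc=(acc<<6)|0x10=0x410
Completed: cp=U+0410 (starts at byte 4)

Answer: 0 1 3 4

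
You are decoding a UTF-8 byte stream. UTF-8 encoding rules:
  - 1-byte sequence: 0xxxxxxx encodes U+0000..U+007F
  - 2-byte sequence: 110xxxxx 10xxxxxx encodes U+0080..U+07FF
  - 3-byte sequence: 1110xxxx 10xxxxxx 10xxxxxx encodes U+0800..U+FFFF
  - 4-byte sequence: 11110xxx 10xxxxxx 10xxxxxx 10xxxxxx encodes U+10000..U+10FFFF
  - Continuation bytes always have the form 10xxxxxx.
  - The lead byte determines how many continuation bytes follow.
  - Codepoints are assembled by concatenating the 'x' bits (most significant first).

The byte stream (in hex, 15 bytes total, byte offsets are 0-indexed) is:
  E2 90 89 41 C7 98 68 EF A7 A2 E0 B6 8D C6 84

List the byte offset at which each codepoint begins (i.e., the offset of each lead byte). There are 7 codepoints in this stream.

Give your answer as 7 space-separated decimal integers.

Byte[0]=E2: 3-byte lead, need 2 cont bytes. acc=0x2
Byte[1]=90: continuation. acc=(acc<<6)|0x10=0x90
Byte[2]=89: continuation. acc=(acc<<6)|0x09=0x2409
Completed: cp=U+2409 (starts at byte 0)
Byte[3]=41: 1-byte ASCII. cp=U+0041
Byte[4]=C7: 2-byte lead, need 1 cont bytes. acc=0x7
Byte[5]=98: continuation. acc=(acc<<6)|0x18=0x1D8
Completed: cp=U+01D8 (starts at byte 4)
Byte[6]=68: 1-byte ASCII. cp=U+0068
Byte[7]=EF: 3-byte lead, need 2 cont bytes. acc=0xF
Byte[8]=A7: continuation. acc=(acc<<6)|0x27=0x3E7
Byte[9]=A2: continuation. acc=(acc<<6)|0x22=0xF9E2
Completed: cp=U+F9E2 (starts at byte 7)
Byte[10]=E0: 3-byte lead, need 2 cont bytes. acc=0x0
Byte[11]=B6: continuation. acc=(acc<<6)|0x36=0x36
Byte[12]=8D: continuation. acc=(acc<<6)|0x0D=0xD8D
Completed: cp=U+0D8D (starts at byte 10)
Byte[13]=C6: 2-byte lead, need 1 cont bytes. acc=0x6
Byte[14]=84: continuation. acc=(acc<<6)|0x04=0x184
Completed: cp=U+0184 (starts at byte 13)

Answer: 0 3 4 6 7 10 13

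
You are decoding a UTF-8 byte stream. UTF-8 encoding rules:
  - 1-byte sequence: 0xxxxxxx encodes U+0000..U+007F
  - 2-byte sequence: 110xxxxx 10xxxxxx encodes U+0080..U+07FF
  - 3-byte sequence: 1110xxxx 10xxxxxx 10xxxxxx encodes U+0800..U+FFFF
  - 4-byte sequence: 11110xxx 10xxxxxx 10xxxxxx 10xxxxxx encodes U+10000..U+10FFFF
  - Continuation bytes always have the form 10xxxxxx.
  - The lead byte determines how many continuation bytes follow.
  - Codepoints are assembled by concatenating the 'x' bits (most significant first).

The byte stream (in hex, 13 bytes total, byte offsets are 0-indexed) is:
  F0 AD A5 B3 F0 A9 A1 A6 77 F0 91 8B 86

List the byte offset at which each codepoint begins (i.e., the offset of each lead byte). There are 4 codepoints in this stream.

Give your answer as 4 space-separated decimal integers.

Byte[0]=F0: 4-byte lead, need 3 cont bytes. acc=0x0
Byte[1]=AD: continuation. acc=(acc<<6)|0x2D=0x2D
Byte[2]=A5: continuation. acc=(acc<<6)|0x25=0xB65
Byte[3]=B3: continuation. acc=(acc<<6)|0x33=0x2D973
Completed: cp=U+2D973 (starts at byte 0)
Byte[4]=F0: 4-byte lead, need 3 cont bytes. acc=0x0
Byte[5]=A9: continuation. acc=(acc<<6)|0x29=0x29
Byte[6]=A1: continuation. acc=(acc<<6)|0x21=0xA61
Byte[7]=A6: continuation. acc=(acc<<6)|0x26=0x29866
Completed: cp=U+29866 (starts at byte 4)
Byte[8]=77: 1-byte ASCII. cp=U+0077
Byte[9]=F0: 4-byte lead, need 3 cont bytes. acc=0x0
Byte[10]=91: continuation. acc=(acc<<6)|0x11=0x11
Byte[11]=8B: continuation. acc=(acc<<6)|0x0B=0x44B
Byte[12]=86: continuation. acc=(acc<<6)|0x06=0x112C6
Completed: cp=U+112C6 (starts at byte 9)

Answer: 0 4 8 9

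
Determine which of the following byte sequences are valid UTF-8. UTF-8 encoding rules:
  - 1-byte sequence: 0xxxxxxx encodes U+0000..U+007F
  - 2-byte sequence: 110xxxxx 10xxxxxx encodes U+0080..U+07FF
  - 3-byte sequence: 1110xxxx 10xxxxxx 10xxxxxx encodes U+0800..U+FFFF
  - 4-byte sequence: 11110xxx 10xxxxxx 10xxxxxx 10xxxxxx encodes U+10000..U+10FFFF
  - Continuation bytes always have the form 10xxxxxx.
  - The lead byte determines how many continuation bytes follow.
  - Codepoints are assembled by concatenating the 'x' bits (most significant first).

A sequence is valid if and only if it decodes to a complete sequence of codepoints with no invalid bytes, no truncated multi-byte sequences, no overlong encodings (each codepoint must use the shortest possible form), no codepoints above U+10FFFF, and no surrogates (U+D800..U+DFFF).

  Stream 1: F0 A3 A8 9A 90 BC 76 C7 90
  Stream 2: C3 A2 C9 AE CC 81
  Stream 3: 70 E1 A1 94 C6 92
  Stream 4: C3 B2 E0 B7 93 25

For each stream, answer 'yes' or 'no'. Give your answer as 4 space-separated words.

Answer: no yes yes yes

Derivation:
Stream 1: error at byte offset 4. INVALID
Stream 2: decodes cleanly. VALID
Stream 3: decodes cleanly. VALID
Stream 4: decodes cleanly. VALID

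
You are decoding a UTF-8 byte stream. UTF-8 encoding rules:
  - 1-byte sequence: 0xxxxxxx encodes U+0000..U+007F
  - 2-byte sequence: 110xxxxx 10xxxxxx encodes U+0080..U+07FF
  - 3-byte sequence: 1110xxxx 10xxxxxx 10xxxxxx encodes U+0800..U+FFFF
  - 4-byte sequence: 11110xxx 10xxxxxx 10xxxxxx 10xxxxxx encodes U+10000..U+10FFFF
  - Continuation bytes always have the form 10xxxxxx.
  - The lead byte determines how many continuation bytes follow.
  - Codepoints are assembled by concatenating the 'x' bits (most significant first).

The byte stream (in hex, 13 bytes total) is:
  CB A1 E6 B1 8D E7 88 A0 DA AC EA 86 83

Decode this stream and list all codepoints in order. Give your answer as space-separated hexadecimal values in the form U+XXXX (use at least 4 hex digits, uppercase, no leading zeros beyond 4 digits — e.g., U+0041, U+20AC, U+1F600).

Byte[0]=CB: 2-byte lead, need 1 cont bytes. acc=0xB
Byte[1]=A1: continuation. acc=(acc<<6)|0x21=0x2E1
Completed: cp=U+02E1 (starts at byte 0)
Byte[2]=E6: 3-byte lead, need 2 cont bytes. acc=0x6
Byte[3]=B1: continuation. acc=(acc<<6)|0x31=0x1B1
Byte[4]=8D: continuation. acc=(acc<<6)|0x0D=0x6C4D
Completed: cp=U+6C4D (starts at byte 2)
Byte[5]=E7: 3-byte lead, need 2 cont bytes. acc=0x7
Byte[6]=88: continuation. acc=(acc<<6)|0x08=0x1C8
Byte[7]=A0: continuation. acc=(acc<<6)|0x20=0x7220
Completed: cp=U+7220 (starts at byte 5)
Byte[8]=DA: 2-byte lead, need 1 cont bytes. acc=0x1A
Byte[9]=AC: continuation. acc=(acc<<6)|0x2C=0x6AC
Completed: cp=U+06AC (starts at byte 8)
Byte[10]=EA: 3-byte lead, need 2 cont bytes. acc=0xA
Byte[11]=86: continuation. acc=(acc<<6)|0x06=0x286
Byte[12]=83: continuation. acc=(acc<<6)|0x03=0xA183
Completed: cp=U+A183 (starts at byte 10)

Answer: U+02E1 U+6C4D U+7220 U+06AC U+A183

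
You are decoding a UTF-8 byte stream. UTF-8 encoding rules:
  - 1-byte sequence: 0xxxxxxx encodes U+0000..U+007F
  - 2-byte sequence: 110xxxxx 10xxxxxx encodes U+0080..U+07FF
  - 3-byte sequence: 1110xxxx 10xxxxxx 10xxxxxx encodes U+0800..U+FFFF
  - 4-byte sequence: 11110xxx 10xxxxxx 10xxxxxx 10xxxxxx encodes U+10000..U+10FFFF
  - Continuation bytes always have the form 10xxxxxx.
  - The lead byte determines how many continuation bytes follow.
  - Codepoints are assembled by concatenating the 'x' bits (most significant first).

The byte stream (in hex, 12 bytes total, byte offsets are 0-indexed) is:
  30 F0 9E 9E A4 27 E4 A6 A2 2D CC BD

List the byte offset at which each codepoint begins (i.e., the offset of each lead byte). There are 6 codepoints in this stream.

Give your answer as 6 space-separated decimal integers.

Answer: 0 1 5 6 9 10

Derivation:
Byte[0]=30: 1-byte ASCII. cp=U+0030
Byte[1]=F0: 4-byte lead, need 3 cont bytes. acc=0x0
Byte[2]=9E: continuation. acc=(acc<<6)|0x1E=0x1E
Byte[3]=9E: continuation. acc=(acc<<6)|0x1E=0x79E
Byte[4]=A4: continuation. acc=(acc<<6)|0x24=0x1E7A4
Completed: cp=U+1E7A4 (starts at byte 1)
Byte[5]=27: 1-byte ASCII. cp=U+0027
Byte[6]=E4: 3-byte lead, need 2 cont bytes. acc=0x4
Byte[7]=A6: continuation. acc=(acc<<6)|0x26=0x126
Byte[8]=A2: continuation. acc=(acc<<6)|0x22=0x49A2
Completed: cp=U+49A2 (starts at byte 6)
Byte[9]=2D: 1-byte ASCII. cp=U+002D
Byte[10]=CC: 2-byte lead, need 1 cont bytes. acc=0xC
Byte[11]=BD: continuation. acc=(acc<<6)|0x3D=0x33D
Completed: cp=U+033D (starts at byte 10)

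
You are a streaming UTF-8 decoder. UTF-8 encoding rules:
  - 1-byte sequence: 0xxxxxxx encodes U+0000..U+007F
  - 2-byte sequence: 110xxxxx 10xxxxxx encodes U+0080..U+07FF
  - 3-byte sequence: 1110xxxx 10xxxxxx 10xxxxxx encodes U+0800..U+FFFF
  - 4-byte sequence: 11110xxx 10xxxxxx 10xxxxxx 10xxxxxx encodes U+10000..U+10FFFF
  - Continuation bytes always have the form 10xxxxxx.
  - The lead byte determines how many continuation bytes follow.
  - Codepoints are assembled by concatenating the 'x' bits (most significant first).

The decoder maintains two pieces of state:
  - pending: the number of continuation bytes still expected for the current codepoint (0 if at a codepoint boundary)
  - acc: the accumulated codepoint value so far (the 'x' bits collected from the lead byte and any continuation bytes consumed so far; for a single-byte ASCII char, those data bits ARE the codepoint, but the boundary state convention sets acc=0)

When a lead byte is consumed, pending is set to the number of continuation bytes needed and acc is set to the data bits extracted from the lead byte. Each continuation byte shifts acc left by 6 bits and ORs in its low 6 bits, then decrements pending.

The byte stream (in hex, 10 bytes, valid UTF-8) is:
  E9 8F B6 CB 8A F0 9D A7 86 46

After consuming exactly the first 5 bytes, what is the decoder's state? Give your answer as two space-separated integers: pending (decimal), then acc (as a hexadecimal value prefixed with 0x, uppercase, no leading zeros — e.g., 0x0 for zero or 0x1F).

Answer: 0 0x2CA

Derivation:
Byte[0]=E9: 3-byte lead. pending=2, acc=0x9
Byte[1]=8F: continuation. acc=(acc<<6)|0x0F=0x24F, pending=1
Byte[2]=B6: continuation. acc=(acc<<6)|0x36=0x93F6, pending=0
Byte[3]=CB: 2-byte lead. pending=1, acc=0xB
Byte[4]=8A: continuation. acc=(acc<<6)|0x0A=0x2CA, pending=0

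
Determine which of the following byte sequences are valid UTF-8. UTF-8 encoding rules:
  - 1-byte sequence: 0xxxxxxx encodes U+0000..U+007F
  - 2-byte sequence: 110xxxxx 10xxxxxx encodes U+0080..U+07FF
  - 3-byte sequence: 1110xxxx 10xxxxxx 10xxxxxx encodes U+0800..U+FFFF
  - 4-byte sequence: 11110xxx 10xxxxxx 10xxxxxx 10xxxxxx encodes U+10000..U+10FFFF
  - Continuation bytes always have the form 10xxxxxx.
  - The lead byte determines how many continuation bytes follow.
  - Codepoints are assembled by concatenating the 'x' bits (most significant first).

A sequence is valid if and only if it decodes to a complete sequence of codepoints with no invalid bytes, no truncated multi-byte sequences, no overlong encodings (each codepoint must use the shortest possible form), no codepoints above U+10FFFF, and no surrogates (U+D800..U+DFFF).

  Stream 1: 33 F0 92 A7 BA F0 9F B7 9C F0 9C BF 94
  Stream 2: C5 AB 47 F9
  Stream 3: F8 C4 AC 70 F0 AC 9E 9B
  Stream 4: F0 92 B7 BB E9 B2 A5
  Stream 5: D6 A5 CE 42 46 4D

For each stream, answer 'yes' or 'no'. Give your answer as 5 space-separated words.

Answer: yes no no yes no

Derivation:
Stream 1: decodes cleanly. VALID
Stream 2: error at byte offset 3. INVALID
Stream 3: error at byte offset 0. INVALID
Stream 4: decodes cleanly. VALID
Stream 5: error at byte offset 3. INVALID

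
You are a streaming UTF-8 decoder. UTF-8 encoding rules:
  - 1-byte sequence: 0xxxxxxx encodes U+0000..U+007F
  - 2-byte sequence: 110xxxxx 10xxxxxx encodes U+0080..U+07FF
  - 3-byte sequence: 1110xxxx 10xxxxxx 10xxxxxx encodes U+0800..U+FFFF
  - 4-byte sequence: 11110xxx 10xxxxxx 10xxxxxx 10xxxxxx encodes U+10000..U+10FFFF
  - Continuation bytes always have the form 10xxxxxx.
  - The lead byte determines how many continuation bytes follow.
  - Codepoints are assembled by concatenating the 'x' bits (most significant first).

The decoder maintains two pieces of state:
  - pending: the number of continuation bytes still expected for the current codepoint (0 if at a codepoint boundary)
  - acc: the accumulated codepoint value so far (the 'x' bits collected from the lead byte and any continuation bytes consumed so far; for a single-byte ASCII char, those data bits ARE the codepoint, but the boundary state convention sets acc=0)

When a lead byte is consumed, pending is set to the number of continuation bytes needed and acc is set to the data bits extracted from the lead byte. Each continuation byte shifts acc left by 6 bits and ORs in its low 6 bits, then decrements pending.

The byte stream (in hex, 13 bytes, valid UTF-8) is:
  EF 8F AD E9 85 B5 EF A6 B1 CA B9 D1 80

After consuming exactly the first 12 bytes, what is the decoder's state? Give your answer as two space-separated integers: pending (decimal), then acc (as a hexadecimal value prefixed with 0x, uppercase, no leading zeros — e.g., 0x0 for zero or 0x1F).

Byte[0]=EF: 3-byte lead. pending=2, acc=0xF
Byte[1]=8F: continuation. acc=(acc<<6)|0x0F=0x3CF, pending=1
Byte[2]=AD: continuation. acc=(acc<<6)|0x2D=0xF3ED, pending=0
Byte[3]=E9: 3-byte lead. pending=2, acc=0x9
Byte[4]=85: continuation. acc=(acc<<6)|0x05=0x245, pending=1
Byte[5]=B5: continuation. acc=(acc<<6)|0x35=0x9175, pending=0
Byte[6]=EF: 3-byte lead. pending=2, acc=0xF
Byte[7]=A6: continuation. acc=(acc<<6)|0x26=0x3E6, pending=1
Byte[8]=B1: continuation. acc=(acc<<6)|0x31=0xF9B1, pending=0
Byte[9]=CA: 2-byte lead. pending=1, acc=0xA
Byte[10]=B9: continuation. acc=(acc<<6)|0x39=0x2B9, pending=0
Byte[11]=D1: 2-byte lead. pending=1, acc=0x11

Answer: 1 0x11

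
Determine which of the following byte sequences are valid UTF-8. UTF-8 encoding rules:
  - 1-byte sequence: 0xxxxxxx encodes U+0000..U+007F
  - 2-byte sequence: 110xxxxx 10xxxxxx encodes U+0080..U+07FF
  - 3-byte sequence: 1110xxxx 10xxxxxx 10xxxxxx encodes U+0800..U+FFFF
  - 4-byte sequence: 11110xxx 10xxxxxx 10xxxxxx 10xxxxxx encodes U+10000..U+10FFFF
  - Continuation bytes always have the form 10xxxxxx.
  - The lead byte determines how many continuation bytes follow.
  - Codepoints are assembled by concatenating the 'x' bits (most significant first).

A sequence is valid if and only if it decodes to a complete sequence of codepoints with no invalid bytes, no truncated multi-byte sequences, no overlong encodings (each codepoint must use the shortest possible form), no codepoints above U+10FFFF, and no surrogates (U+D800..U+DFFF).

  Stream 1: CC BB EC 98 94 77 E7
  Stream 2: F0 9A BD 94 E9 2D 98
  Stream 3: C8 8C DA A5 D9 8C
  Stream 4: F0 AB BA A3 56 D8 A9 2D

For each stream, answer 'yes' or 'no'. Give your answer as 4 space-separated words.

Answer: no no yes yes

Derivation:
Stream 1: error at byte offset 7. INVALID
Stream 2: error at byte offset 5. INVALID
Stream 3: decodes cleanly. VALID
Stream 4: decodes cleanly. VALID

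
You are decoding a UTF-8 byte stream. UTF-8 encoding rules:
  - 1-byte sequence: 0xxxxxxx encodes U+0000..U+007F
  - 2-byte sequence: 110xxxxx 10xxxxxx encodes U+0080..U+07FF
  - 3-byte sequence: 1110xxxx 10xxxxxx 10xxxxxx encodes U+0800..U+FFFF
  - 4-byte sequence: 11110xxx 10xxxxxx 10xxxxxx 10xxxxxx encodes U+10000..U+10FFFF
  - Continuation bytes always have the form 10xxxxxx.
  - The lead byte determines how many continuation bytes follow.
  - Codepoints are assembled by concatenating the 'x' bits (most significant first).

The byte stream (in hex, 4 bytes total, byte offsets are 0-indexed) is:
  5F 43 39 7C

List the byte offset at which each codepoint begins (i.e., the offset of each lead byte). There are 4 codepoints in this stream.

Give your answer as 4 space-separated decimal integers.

Answer: 0 1 2 3

Derivation:
Byte[0]=5F: 1-byte ASCII. cp=U+005F
Byte[1]=43: 1-byte ASCII. cp=U+0043
Byte[2]=39: 1-byte ASCII. cp=U+0039
Byte[3]=7C: 1-byte ASCII. cp=U+007C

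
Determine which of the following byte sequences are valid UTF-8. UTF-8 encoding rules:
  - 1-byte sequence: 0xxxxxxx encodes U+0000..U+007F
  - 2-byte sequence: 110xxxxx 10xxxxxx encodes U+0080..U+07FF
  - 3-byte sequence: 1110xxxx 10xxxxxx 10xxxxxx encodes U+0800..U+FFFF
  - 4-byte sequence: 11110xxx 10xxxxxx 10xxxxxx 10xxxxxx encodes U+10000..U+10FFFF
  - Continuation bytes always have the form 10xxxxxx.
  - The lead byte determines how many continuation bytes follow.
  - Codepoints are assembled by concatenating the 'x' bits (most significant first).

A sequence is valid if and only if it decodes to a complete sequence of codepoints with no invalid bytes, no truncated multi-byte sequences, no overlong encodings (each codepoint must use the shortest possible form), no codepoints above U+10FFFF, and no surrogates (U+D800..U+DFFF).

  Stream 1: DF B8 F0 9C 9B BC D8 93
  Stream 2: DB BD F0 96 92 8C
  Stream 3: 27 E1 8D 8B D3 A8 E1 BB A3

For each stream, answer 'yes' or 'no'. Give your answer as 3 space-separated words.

Stream 1: decodes cleanly. VALID
Stream 2: decodes cleanly. VALID
Stream 3: decodes cleanly. VALID

Answer: yes yes yes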